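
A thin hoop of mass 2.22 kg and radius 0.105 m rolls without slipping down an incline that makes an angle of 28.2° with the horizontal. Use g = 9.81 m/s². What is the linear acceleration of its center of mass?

a ≈ 2.32 m/s²

Translation along the incline: Mg sinθ − f = Ma.
Rotation about the center: fR = Iα with I = MR². No-slip gives a = αR, so f = (I/R²)a = M a.
Substituting: Mg sinθ = (1 + 1.000)Ma, so a = g sinθ/(1 + 1.000) = (9.81) sin 28.2° / 2.000 = 2.318 m/s².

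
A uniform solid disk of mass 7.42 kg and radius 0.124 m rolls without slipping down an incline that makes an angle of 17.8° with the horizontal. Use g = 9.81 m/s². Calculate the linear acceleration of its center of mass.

a ≈ 2.00 m/s²

Translation along the incline: Mg sinθ − f = Ma.
Rotation about the center: fR = Iα with I = ½MR². No-slip gives a = αR, so f = (I/R²)a = (1/2)M a.
Substituting: Mg sinθ = (1 + 0.5000)Ma, so a = g sinθ/(1 + 0.5000) = (9.81) sin 17.8° / 1.500 = 1.999 m/s².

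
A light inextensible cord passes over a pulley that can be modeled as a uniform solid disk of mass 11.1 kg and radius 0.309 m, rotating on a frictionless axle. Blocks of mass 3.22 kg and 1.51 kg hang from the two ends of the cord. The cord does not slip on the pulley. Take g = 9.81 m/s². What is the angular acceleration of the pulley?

I = ½MR² = (1/2)(11.1)(0.309)² = 0.5299 kg·m².
Heavier block: m₁g − T₁ = m₁a. Lighter block: T₂ − m₂g = m₂a.
Pulley: (T₁ − T₂)R = Iα = I(a/R), so T₁ − T₂ = (I/R²)a = (1/2)M_p a = 5.550·a.
Adding the three: (m₁ − m₂)g = (m₁ + m₂ + 5.550)a, so a = (3.22 − 1.51)(9.81)/(3.22 + 1.51 + 5.550) = 1.632 m/s².
α = a/R = 1.632/0.309 = 5.281 rad/s².

α ≈ 5.28 rad/s²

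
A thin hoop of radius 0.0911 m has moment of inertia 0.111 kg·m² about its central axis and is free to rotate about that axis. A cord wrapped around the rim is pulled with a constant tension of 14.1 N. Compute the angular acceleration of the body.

α ≈ 11.6 rad/s²

τ = F R = (14.1)(0.0911) = 1.285 N·m.
Newton's second law for rotation, τ = Iα, gives α = τ/I = 1.285/0.1110 = 11.57 rad/s².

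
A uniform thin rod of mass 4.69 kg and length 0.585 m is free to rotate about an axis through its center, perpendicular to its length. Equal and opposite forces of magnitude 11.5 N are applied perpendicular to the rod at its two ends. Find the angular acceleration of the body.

α ≈ 50.3 rad/s²

I = (1/12)ML² = (1/12)(4.69)(0.585)² = 0.1338 kg·m².
The couple gives τ = F·(L/2) + F·(L/2) = F L = (11.5)(0.585) = 6.727 N·m.
Newton's second law for rotation, τ = Iα, gives α = τ/I = 6.727/0.1338 = 50.30 rad/s².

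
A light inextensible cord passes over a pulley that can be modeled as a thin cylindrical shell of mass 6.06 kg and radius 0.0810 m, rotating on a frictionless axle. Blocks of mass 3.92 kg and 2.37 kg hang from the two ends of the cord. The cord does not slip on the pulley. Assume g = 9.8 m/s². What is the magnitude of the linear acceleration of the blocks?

I = MR² = (6.06)(0.0810)² = 0.03976 kg·m².
Heavier block: m₁g − T₁ = m₁a. Lighter block: T₂ − m₂g = m₂a.
Pulley: (T₁ − T₂)R = Iα = I(a/R), so T₁ − T₂ = (I/R²)a = 1·M_p a = 6.060·a.
Adding the three: (m₁ − m₂)g = (m₁ + m₂ + 6.060)a, so a = (3.92 − 2.37)(9.8)/(3.92 + 2.37 + 6.060) = 1.230 m/s².

a ≈ 1.23 m/s²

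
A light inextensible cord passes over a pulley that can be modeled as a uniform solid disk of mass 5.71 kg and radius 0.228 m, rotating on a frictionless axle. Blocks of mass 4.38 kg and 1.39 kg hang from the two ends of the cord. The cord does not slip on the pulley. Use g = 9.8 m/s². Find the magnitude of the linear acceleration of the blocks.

I = ½MR² = (1/2)(5.71)(0.228)² = 0.1484 kg·m².
Heavier block: m₁g − T₁ = m₁a. Lighter block: T₂ − m₂g = m₂a.
Pulley: (T₁ − T₂)R = Iα = I(a/R), so T₁ − T₂ = (I/R²)a = (1/2)M_p a = 2.855·a.
Adding the three: (m₁ − m₂)g = (m₁ + m₂ + 2.855)a, so a = (4.38 − 1.39)(9.8)/(4.38 + 1.39 + 2.855) = 3.397 m/s².

a ≈ 3.40 m/s²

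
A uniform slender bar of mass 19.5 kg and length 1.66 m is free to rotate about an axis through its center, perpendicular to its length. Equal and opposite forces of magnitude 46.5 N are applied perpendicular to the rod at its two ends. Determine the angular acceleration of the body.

I = (1/12)ML² = (1/12)(19.5)(1.66)² = 4.478 kg·m².
The couple gives τ = F·(L/2) + F·(L/2) = F L = (46.5)(1.66) = 77.19 N·m.
Newton's second law for rotation, τ = Iα, gives α = τ/I = 77.19/4.478 = 17.24 rad/s².

α ≈ 17.2 rad/s²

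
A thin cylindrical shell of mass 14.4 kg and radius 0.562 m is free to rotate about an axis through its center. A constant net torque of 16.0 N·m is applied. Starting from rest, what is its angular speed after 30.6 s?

ω ≈ 108 rad/s

I = MR² = (14.4)(0.562)² = 4.548 kg·m².
α = τ/I = 16.0/4.548 = 3.518 rad/s².
ω = ω₀ + αt = 0 + (3.518)(30.6) = 107.6 rad/s.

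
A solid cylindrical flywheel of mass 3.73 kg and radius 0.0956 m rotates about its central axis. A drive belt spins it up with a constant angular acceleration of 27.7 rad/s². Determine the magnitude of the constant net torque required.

τ ≈ 0.472 N·m

I = ½MR² = (1/2)(3.73)(0.0956)² = 0.01704 kg·m².
τ = Iα = (0.01704)(27.70) = 0.4721 N·m.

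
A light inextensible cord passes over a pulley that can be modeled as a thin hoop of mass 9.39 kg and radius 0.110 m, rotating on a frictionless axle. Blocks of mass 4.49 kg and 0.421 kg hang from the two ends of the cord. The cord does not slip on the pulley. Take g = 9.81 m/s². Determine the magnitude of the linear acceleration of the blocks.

a ≈ 2.79 m/s²

I = MR² = (9.39)(0.110)² = 0.1136 kg·m².
Heavier block: m₁g − T₁ = m₁a. Lighter block: T₂ − m₂g = m₂a.
Pulley: (T₁ − T₂)R = Iα = I(a/R), so T₁ − T₂ = (I/R²)a = 1·M_p a = 9.390·a.
Adding the three: (m₁ − m₂)g = (m₁ + m₂ + 9.390)a, so a = (4.49 − 0.421)(9.81)/(4.49 + 0.421 + 9.390) = 2.791 m/s².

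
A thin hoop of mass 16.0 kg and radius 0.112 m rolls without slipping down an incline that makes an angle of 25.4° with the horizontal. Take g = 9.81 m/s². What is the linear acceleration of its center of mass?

Translation along the incline: Mg sinθ − f = Ma.
Rotation about the center: fR = Iα with I = MR². No-slip gives a = αR, so f = (I/R²)a = M a.
Substituting: Mg sinθ = (1 + 1.000)Ma, so a = g sinθ/(1 + 1.000) = (9.81) sin 25.4° / 2.000 = 2.104 m/s².

a ≈ 2.10 m/s²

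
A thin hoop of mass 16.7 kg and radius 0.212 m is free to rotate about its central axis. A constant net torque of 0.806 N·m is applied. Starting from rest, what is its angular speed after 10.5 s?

ω ≈ 11.3 rad/s

I = MR² = (16.7)(0.212)² = 0.7506 kg·m².
α = τ/I = 0.806/0.7506 = 1.074 rad/s².
ω = ω₀ + αt = 0 + (1.074)(10.5) = 11.28 rad/s.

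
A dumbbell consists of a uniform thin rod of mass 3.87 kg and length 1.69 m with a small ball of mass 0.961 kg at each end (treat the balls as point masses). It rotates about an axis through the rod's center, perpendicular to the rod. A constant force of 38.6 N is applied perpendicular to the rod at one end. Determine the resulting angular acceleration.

I_rod = (1/12)ML² = (1/12)(3.87)(1.69)² = 0.9211 kg·m².
I_balls = 2·m·(L/2)² = 2(0.961)(0.8450)² = 1.372 kg·m².
Total I = 2.293 kg·m².
τ = F·(L/2) = (38.6)(0.845) = 32.62 N·m.
α = τ/I = 32.62/2.293 = 14.22 rad/s².

α ≈ 14.2 rad/s²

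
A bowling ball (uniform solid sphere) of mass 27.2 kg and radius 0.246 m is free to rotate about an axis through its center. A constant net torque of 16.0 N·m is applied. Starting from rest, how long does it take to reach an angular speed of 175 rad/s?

t ≈ 7.20 s

I = (2/5)MR² = (2/5)(27.2)(0.246)² = 0.6584 kg·m².
α = τ/I = 16.0/0.6584 = 24.30 rad/s².
ω = αt ⇒ t = ω/α = 175/24.30 = 7.201 s.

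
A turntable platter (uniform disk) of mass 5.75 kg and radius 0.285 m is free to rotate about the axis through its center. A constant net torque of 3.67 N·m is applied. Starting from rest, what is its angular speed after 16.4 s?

ω ≈ 258 rad/s

I = ½MR² = (1/2)(5.75)(0.285)² = 0.2335 kg·m².
α = τ/I = 3.67/0.2335 = 15.72 rad/s².
ω = ω₀ + αt = 0 + (15.72)(16.4) = 257.7 rad/s.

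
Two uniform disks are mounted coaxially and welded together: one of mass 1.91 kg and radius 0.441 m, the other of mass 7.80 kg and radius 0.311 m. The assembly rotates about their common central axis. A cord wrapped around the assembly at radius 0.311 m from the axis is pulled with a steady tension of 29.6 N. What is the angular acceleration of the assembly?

α ≈ 16.4 rad/s²

I = ½M₁R₁² + ½M₂R₂² = ½(1.91)(0.441)² + ½(7.80)(0.311)² = 0.5629 kg·m².
τ = F r = (29.6)(0.311) = 9.206 N·m.
α = τ/I = 9.206/0.5629 = 16.35 rad/s².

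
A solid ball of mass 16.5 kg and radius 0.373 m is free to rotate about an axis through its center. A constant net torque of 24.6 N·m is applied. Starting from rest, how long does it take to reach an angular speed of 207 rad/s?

t ≈ 7.73 s

I = (2/5)MR² = (2/5)(16.5)(0.373)² = 0.9183 kg·m².
α = τ/I = 24.6/0.9183 = 26.79 rad/s².
ω = αt ⇒ t = ω/α = 207/26.79 = 7.727 s.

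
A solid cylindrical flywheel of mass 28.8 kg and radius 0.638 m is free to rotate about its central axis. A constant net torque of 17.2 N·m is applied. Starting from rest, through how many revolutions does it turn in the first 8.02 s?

I = ½MR² = (1/2)(28.8)(0.638)² = 5.861 kg·m².
α = τ/I = 17.2/5.861 = 2.934 rad/s².
θ = ½αt² = ½(2.934)(8.02)² = 94.37 rad.
Revolutions = θ/(2π) = 15.02.

≈ 15.0 revolutions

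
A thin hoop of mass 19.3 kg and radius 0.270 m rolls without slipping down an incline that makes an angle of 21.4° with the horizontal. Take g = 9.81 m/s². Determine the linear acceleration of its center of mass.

a ≈ 1.79 m/s²

Translation along the incline: Mg sinθ − f = Ma.
Rotation about the center: fR = Iα with I = MR². No-slip gives a = αR, so f = (I/R²)a = M a.
Substituting: Mg sinθ = (1 + 1.000)Ma, so a = g sinθ/(1 + 1.000) = (9.81) sin 21.4° / 2.000 = 1.790 m/s².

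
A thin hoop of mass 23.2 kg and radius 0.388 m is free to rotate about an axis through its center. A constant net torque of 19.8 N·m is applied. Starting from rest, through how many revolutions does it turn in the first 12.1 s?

≈ 66.1 revolutions

I = MR² = (23.2)(0.388)² = 3.493 kg·m².
α = τ/I = 19.8/3.493 = 5.669 rad/s².
θ = ½αt² = ½(5.669)(12.1)² = 415.0 rad.
Revolutions = θ/(2π) = 66.05.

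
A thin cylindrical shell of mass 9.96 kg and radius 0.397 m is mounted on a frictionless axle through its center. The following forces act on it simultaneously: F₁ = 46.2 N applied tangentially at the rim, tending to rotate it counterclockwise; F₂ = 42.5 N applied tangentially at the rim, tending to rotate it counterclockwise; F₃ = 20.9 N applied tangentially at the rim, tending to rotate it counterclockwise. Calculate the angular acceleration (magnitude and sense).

α ≈ 27.7 rad/s², counterclockwise

I = MR² = (9.96)(0.397)² = 1.570 kg·m².
Taking counterclockwise as positive: τ₁ = +(46.2)(0.397) = +18.34 N·m; τ₂ = +(42.5)(0.397) = +16.87 N·m; τ₃ = +(20.9)(0.397) = +8.297 N·m.
Net torque τ = 43.51 N·m.
α = τ/I = 43.51/1.570 = 27.72 rad/s².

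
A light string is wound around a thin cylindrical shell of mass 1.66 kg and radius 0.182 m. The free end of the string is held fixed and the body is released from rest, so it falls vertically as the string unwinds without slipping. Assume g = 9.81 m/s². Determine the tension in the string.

T ≈ 8.14 N

Translation: Mg − T = Ma. Rotation about the center: TR = Iα with I = MR².
With a = αR: T = (I/R²)a = M a, so Mg = (1 + 1.000)Ma.
a = g/(1 + 1.000) = 9.81/2.000 = 4.905 m/s².
T = 1.000·M·a = (1.000)(1.66)(4.905) = 8.142 N.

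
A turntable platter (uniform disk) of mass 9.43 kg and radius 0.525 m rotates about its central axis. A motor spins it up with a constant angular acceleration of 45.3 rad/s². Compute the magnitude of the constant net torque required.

I = ½MR² = (1/2)(9.43)(0.525)² = 1.300 kg·m².
τ = Iα = (1.300)(45.30) = 58.87 N·m.

τ ≈ 58.9 N·m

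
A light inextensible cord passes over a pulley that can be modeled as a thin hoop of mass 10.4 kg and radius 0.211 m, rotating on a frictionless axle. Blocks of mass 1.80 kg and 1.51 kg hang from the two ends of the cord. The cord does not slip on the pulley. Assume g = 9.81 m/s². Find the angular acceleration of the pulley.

I = MR² = (10.4)(0.211)² = 0.4630 kg·m².
Heavier block: m₁g − T₁ = m₁a. Lighter block: T₂ − m₂g = m₂a.
Pulley: (T₁ − T₂)R = Iα = I(a/R), so T₁ − T₂ = (I/R²)a = 1·M_p a = 10.40·a.
Adding the three: (m₁ − m₂)g = (m₁ + m₂ + 10.40)a, so a = (1.80 − 1.51)(9.81)/(1.80 + 1.51 + 10.40) = 0.2075 m/s².
α = a/R = 0.2075/0.211 = 0.9834 rad/s².

α ≈ 0.983 rad/s²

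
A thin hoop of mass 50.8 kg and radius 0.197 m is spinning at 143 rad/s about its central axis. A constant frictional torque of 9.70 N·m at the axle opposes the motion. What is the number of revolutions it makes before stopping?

≈ 331 revolutions

I = MR² = (50.8)(0.197)² = 1.971 kg·m².
The net torque has magnitude 9.70 N·m, opposing ω.
|α| = τ/I = 9.700/1.971 = 4.920 rad/s² (deceleration).
ω² = ω₀² − 2|α|θ with ω = 0 ⇒ θ = ω₀²/(2|α|) = 2078 rad = 330.7 rev.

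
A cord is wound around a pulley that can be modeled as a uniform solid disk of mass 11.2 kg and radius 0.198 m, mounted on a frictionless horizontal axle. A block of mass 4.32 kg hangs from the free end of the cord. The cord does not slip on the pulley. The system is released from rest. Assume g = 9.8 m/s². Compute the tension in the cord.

I = ½MR² = (1/2)(11.2)(0.198)² = 0.2195 kg·m².
Block: mg − T = ma. Pulley: TR = Iα. No-slip: a = αR, so T = (I/R²)a = 5.600·a.
Then mg = (m + 5.600)a, so a = (4.32)(9.8)/(4.32 + 5.600) = 4.268 m/s².
T = 5.600·a = 23.90 N.

T ≈ 23.9 N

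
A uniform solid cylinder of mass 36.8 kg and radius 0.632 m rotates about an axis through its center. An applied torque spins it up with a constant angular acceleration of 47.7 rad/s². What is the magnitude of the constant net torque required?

τ ≈ 351 N·m

I = ½MR² = (1/2)(36.8)(0.632)² = 7.349 kg·m².
τ = Iα = (7.349)(47.70) = 350.6 N·m.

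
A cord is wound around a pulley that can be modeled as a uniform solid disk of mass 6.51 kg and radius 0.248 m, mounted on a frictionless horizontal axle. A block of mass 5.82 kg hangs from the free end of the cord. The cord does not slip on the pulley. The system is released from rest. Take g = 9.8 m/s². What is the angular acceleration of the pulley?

α ≈ 25.3 rad/s²

I = ½MR² = (1/2)(6.51)(0.248)² = 0.2002 kg·m².
Block: mg − T = ma. Pulley: TR = Iα. No-slip: a = αR, so T = (I/R²)a = 3.255·a.
Then mg = (m + 3.255)a, so a = (5.82)(9.8)/(5.82 + 3.255) = 6.285 m/s².
α = a/R = 6.285/0.248 = 25.34 rad/s².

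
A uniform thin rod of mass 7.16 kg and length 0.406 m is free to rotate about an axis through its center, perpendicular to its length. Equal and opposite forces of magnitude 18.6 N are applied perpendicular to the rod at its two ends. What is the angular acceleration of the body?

α ≈ 76.8 rad/s²

I = (1/12)ML² = (1/12)(7.16)(0.406)² = 0.09835 kg·m².
The couple gives τ = F·(L/2) + F·(L/2) = F L = (18.6)(0.406) = 7.552 N·m.
From τ = Iα: α = 7.552/0.09835 = 76.78 rad/s².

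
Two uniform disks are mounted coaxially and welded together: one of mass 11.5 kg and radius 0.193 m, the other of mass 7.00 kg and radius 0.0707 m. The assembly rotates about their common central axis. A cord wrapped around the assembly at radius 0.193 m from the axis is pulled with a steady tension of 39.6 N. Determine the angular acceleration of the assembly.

I = ½M₁R₁² + ½M₂R₂² = ½(11.5)(0.193)² + ½(7.00)(0.0707)² = 0.2317 kg·m².
τ = F r = (39.6)(0.193) = 7.643 N·m.
α = τ/I = 7.643/0.2317 = 32.99 rad/s².

α ≈ 33.0 rad/s²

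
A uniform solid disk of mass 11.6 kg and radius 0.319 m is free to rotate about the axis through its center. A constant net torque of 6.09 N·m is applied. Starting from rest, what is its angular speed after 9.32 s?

ω ≈ 96.2 rad/s

I = ½MR² = (1/2)(11.6)(0.319)² = 0.5902 kg·m².
α = τ/I = 6.09/0.5902 = 10.32 rad/s².
ω = ω₀ + αt = 0 + (10.32)(9.32) = 96.17 rad/s.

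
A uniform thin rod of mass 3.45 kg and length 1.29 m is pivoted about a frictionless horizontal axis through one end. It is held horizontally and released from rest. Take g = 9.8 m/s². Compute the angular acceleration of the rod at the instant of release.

About the pivot, I = (1/3)ML² = (1/3)(3.45)(1.29)² = 1.914 kg·m².
The weight acts at the center, a distance L/2 = 0.6450 m from the pivot; τ = Mg(L/2) = 21.81 N·m.
α = τ/I = 21.81/1.914 = 11.40 rad/s².
(Equivalently α = (3g/(2L)) = 11.40 rad/s².)

α ≈ 11.4 rad/s²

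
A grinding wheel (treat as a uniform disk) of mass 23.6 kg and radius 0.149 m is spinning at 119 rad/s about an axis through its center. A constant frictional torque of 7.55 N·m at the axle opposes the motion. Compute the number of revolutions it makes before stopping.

≈ 39.1 revolutions

I = ½MR² = (1/2)(23.6)(0.149)² = 0.2620 kg·m².
The net torque has magnitude 7.55 N·m, opposing ω.
|α| = τ/I = 7.550/0.2620 = 28.82 rad/s² (deceleration).
ω² = ω₀² − 2|α|θ with ω = 0 ⇒ θ = ω₀²/(2|α|) = 245.7 rad = 39.10 rev.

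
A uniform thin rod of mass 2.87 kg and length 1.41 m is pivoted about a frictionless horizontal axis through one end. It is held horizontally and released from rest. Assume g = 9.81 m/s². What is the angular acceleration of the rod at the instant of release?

About the pivot, I = (1/3)ML² = (1/3)(2.87)(1.41)² = 1.902 kg·m².
The weight acts at the center, a distance L/2 = 0.7050 m from the pivot; τ = Mg(L/2) = 19.85 N·m.
α = τ/I = 19.85/1.902 = 10.44 rad/s².

α ≈ 10.4 rad/s²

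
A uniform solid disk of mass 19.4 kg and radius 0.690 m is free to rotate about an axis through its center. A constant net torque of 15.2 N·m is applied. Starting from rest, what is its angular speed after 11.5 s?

ω ≈ 37.9 rad/s

I = ½MR² = (1/2)(19.4)(0.690)² = 4.618 kg·m².
α = τ/I = 15.2/4.618 = 3.291 rad/s².
ω = ω₀ + αt = 0 + (3.291)(11.5) = 37.85 rad/s.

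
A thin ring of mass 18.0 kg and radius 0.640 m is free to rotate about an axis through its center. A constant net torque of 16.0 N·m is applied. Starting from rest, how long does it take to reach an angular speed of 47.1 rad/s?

I = MR² = (18.0)(0.640)² = 7.373 kg·m².
α = τ/I = 16.0/7.373 = 2.170 rad/s².
ω = αt ⇒ t = ω/α = 47.1/2.170 = 21.70 s.

t ≈ 21.7 s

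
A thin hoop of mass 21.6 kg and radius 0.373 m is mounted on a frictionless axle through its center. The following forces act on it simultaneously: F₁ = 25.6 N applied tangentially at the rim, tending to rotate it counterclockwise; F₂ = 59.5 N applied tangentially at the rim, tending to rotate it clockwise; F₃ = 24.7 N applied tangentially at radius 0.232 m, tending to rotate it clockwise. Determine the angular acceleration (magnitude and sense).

α ≈ 6.11 rad/s², clockwise

I = MR² = (21.6)(0.373)² = 3.005 kg·m².
Taking counterclockwise as positive: τ₁ = +(25.6)(0.373) = +9.549 N·m; τ₂ = −(59.5)(0.373) = −22.19 N·m; τ₃ = −(24.7)(0.232) = −5.730 N·m.
Net torque τ = -18.38 N·m.
α = τ/I = -18.38/3.005 = -6.114 rad/s².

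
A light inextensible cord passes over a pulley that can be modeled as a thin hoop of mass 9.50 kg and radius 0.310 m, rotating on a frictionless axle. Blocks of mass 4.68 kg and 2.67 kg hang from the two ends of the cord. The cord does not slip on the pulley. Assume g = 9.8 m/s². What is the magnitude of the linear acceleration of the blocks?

I = MR² = (9.50)(0.310)² = 0.9129 kg·m².
Heavier block: m₁g − T₁ = m₁a. Lighter block: T₂ − m₂g = m₂a.
Pulley: (T₁ − T₂)R = Iα = I(a/R), so T₁ − T₂ = (I/R²)a = 1·M_p a = 9.500·a.
Adding the three: (m₁ − m₂)g = (m₁ + m₂ + 9.500)a, so a = (4.68 − 2.67)(9.8)/(4.68 + 2.67 + 9.500) = 1.169 m/s².

a ≈ 1.17 m/s²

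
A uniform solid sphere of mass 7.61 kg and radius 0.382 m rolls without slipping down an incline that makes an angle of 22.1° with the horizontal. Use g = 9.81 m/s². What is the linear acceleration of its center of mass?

Translation along the incline: Mg sinθ − f = Ma.
Rotation about the center: fR = Iα with I = (2/5)MR². No-slip gives a = αR, so f = (I/R²)a = (2/5)M a.
Substituting: Mg sinθ = (1 + 0.4000)Ma, so a = g sinθ/(1 + 0.4000) = (9.81) sin 22.1° / 1.400 = 2.636 m/s².

a ≈ 2.64 m/s²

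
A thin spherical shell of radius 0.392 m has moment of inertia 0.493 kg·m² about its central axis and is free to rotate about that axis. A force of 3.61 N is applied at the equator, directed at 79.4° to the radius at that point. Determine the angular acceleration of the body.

Only the tangential component produces torque: τ = F R sinθ = (3.61)(0.392) sin 79.4° = 1.391 N·m.
From τ = Iα: α = 1.391/0.4930 = 2.821 rad/s².

α ≈ 2.82 rad/s²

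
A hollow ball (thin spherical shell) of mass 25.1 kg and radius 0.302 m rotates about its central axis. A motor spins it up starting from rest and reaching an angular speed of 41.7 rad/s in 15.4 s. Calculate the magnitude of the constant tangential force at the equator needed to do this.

I = (2/3)MR² = (2/3)(25.1)(0.302)² = 1.526 kg·m².
α = Δω/Δt = (41.7 − 0)/15.4 = 2.708 rad/s².
The required torque is τ = Iα = (1.526)(2.708) = 4.132 N·m.
A tangential force at the equator gives τ = FR, so F = τ/R = 4.132/0.302 = 13.68 N.

F ≈ 13.7 N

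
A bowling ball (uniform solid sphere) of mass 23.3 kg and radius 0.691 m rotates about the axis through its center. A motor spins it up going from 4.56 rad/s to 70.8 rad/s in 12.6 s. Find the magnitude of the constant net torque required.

τ ≈ 23.4 N·m

I = (2/5)MR² = (2/5)(23.3)(0.691)² = 4.450 kg·m².
α = Δω/Δt = (70.8 − 4.56)/12.6 = 5.257 rad/s².
τ = Iα = (4.450)(5.257) = 23.39 N·m.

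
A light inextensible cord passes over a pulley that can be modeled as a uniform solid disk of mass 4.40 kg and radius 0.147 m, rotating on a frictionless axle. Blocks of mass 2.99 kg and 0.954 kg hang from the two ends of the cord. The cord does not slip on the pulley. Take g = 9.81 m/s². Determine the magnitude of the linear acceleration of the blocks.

I = ½MR² = (1/2)(4.40)(0.147)² = 0.04754 kg·m².
Heavier block: m₁g − T₁ = m₁a. Lighter block: T₂ − m₂g = m₂a.
Pulley: (T₁ − T₂)R = Iα = I(a/R), so T₁ − T₂ = (I/R²)a = (1/2)M_p a = 2.200·a.
Adding the three: (m₁ − m₂)g = (m₁ + m₂ + 2.200)a, so a = (2.99 − 0.954)(9.81)/(2.99 + 0.954 + 2.200) = 3.251 m/s².

a ≈ 3.25 m/s²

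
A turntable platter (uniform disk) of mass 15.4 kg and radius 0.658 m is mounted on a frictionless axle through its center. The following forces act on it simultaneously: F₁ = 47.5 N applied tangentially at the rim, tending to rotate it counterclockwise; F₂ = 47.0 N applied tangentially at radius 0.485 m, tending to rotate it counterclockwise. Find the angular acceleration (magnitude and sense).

I = ½MR² = (1/2)(15.4)(0.658)² = 3.334 kg·m².
Taking counterclockwise as positive: τ₁ = +(47.5)(0.658) = +31.26 N·m; τ₂ = +(47.0)(0.485) = +22.79 N·m.
Net torque τ = 54.05 N·m.
α = τ/I = 54.05/3.334 = 16.21 rad/s².

α ≈ 16.2 rad/s², counterclockwise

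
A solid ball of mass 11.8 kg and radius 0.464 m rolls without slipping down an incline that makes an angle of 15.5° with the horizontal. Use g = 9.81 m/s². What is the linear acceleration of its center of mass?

Translation along the incline: Mg sinθ − f = Ma.
Rotation about the center: fR = Iα with I = (2/5)MR². No-slip gives a = αR, so f = (I/R²)a = (2/5)M a.
Substituting: Mg sinθ = (1 + 0.4000)Ma, so a = g sinθ/(1 + 0.4000) = (9.81) sin 15.5° / 1.400 = 1.873 m/s².

a ≈ 1.87 m/s²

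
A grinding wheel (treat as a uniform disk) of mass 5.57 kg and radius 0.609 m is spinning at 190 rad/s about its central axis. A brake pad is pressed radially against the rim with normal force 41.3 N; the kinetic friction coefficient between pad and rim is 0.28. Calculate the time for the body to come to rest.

t ≈ 27.9 s

I = ½MR² = (1/2)(5.57)(0.609)² = 1.033 kg·m².
Friction force f = μN = (0.28)(41.3) = 11.56 N at the rim; torque magnitude τ = fR = 7.042 N·m, opposing ω.
|α| = τ/I = 7.042/1.033 = 6.818 rad/s² (deceleration).
0 = ω₀ − |α|t ⇒ t = ω₀/|α| = 190/6.818 = 27.87 s.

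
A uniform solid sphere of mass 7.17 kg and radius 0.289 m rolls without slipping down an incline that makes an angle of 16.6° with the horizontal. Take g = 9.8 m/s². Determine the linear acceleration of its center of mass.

a ≈ 2.00 m/s²

Translation along the incline: Mg sinθ − f = Ma.
Rotation about the center: fR = Iα with I = (2/5)MR². No-slip gives a = αR, so f = (I/R²)a = (2/5)M a.
Substituting: Mg sinθ = (1 + 0.4000)Ma, so a = g sinθ/(1 + 0.4000) = (9.8) sin 16.6° / 1.400 = 2.000 m/s².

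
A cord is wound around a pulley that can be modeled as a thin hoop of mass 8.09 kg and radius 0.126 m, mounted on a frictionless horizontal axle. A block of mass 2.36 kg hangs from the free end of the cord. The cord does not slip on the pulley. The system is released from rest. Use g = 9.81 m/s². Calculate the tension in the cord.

T ≈ 17.9 N

I = MR² = (8.09)(0.126)² = 0.1284 kg·m².
Block: mg − T = ma. Pulley: TR = Iα. No-slip: a = αR, so T = (I/R²)a = 8.090·a.
Then mg = (m + 8.090)a, so a = (2.36)(9.81)/(2.36 + 8.090) = 2.215 m/s².
T = 8.090·a = 17.92 N.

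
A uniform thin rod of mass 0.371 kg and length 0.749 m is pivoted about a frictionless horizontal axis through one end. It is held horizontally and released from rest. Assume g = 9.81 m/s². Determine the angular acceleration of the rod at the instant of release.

α ≈ 19.6 rad/s²

About the pivot, I = (1/3)ML² = (1/3)(0.371)(0.749)² = 0.06938 kg·m².
The weight acts at the center, a distance L/2 = 0.3745 m from the pivot; τ = Mg(L/2) = 1.363 N·m.
α = τ/I = 1.363/0.06938 = 19.65 rad/s².
(Equivalently α = (3g/(2L)) = 19.65 rad/s².)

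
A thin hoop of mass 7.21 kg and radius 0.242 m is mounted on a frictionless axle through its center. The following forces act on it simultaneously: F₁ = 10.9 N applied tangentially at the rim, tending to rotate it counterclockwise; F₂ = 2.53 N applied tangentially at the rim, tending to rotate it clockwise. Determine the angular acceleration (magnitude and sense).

α ≈ 4.80 rad/s², counterclockwise

I = MR² = (7.21)(0.242)² = 0.4222 kg·m².
Taking counterclockwise as positive: τ₁ = +(10.9)(0.242) = +2.638 N·m; τ₂ = −(2.53)(0.242) = −0.6123 N·m.
Net torque τ = 2.026 N·m.
α = τ/I = 2.026/0.4222 = 4.797 rad/s².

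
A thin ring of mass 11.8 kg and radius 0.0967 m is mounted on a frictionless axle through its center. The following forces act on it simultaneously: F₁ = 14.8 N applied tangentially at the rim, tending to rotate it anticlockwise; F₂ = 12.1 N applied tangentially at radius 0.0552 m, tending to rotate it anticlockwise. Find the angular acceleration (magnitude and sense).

α ≈ 19.0 rad/s², anticlockwise

I = MR² = (11.8)(0.0967)² = 0.1103 kg·m².
Taking anticlockwise as positive: τ₁ = +(14.8)(0.0967) = +1.431 N·m; τ₂ = +(12.1)(0.0552) = +0.6679 N·m.
Net torque τ = 2.099 N·m.
α = τ/I = 2.099/0.1103 = 19.02 rad/s².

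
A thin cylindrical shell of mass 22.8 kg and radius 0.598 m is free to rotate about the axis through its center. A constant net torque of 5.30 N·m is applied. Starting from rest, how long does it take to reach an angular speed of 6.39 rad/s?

I = MR² = (22.8)(0.598)² = 8.153 kg·m².
α = τ/I = 5.30/8.153 = 0.6500 rad/s².
ω = αt ⇒ t = ω/α = 6.39/0.6500 = 9.830 s.

t ≈ 9.83 s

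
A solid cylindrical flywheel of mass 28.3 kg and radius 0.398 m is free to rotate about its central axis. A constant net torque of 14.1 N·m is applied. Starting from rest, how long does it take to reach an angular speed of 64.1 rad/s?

t ≈ 10.2 s

I = ½MR² = (1/2)(28.3)(0.398)² = 2.241 kg·m².
α = τ/I = 14.1/2.241 = 6.291 rad/s².
ω = αt ⇒ t = ω/α = 64.1/6.291 = 10.19 s.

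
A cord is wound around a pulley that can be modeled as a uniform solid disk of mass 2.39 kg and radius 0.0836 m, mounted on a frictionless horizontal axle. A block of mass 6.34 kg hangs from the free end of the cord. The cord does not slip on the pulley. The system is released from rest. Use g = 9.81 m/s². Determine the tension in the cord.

T ≈ 9.86 N

I = ½MR² = (1/2)(2.39)(0.0836)² = 0.008352 kg·m².
Block: mg − T = ma. Pulley: TR = Iα. No-slip: a = αR, so T = (I/R²)a = 1.195·a.
Then mg = (m + 1.195)a, so a = (6.34)(9.81)/(6.34 + 1.195) = 8.254 m/s².
T = 1.195·a = 9.864 N.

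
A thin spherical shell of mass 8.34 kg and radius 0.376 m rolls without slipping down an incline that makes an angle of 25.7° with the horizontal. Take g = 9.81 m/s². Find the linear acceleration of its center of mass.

Translation along the incline: Mg sinθ − f = Ma.
Rotation about the center: fR = Iα with I = (2/3)MR². No-slip gives a = αR, so f = (I/R²)a = (2/3)M a.
Substituting: Mg sinθ = (1 + 0.6667)Ma, so a = g sinθ/(1 + 0.6667) = (9.81) sin 25.7° / 1.667 = 2.553 m/s².

a ≈ 2.55 m/s²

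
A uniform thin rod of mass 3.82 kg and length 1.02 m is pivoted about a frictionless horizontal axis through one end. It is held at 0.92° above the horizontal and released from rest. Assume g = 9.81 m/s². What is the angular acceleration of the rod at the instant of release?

α ≈ 14.4 rad/s²

About the pivot, I = (1/3)ML² = (1/3)(3.82)(1.02)² = 1.325 kg·m².
The weight acts at the center, a distance L/2 = 0.5100 m from the pivot; τ = Mg(L/2) cos 0.92° = 19.11 N·m.
α = τ/I = 19.11/1.325 = 14.42 rad/s².
(Equivalently α = (3g/(2L)) cos 0.92° = 14.42 rad/s².)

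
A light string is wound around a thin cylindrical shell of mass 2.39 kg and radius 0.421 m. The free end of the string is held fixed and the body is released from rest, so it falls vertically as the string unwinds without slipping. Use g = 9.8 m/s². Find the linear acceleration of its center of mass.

Translation: Mg − T = Ma. Rotation about the center: TR = Iα with I = MR².
With a = αR: T = (I/R²)a = M a, so Mg = (1 + 1.000)Ma.
a = g/(1 + 1.000) = 9.8/2.000 = 4.900 m/s².

a ≈ 4.90 m/s²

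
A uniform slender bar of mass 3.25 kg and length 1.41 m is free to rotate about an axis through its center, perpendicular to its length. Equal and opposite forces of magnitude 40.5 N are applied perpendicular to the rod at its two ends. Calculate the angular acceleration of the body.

I = (1/12)ML² = (1/12)(3.25)(1.41)² = 0.5384 kg·m².
The couple gives τ = F·(L/2) + F·(L/2) = F L = (40.5)(1.41) = 57.10 N·m.
From τ = Iα: α = 57.10/0.5384 = 106.1 rad/s².

α ≈ 106 rad/s²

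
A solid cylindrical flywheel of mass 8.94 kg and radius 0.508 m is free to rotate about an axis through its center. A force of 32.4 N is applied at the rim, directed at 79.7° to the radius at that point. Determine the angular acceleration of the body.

I = ½MR² = (1/2)(8.94)(0.508)² = 1.154 kg·m².
Only the tangential component produces torque: τ = F R sinθ = (32.4)(0.508) sin 79.7° = 16.19 N·m.
From τ = Iα: α = 16.19/1.154 = 14.04 rad/s².

α ≈ 14.0 rad/s²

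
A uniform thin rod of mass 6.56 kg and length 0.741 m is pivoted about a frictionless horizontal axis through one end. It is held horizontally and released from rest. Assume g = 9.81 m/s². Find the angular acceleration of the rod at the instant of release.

α ≈ 19.9 rad/s²

About the pivot, I = (1/3)ML² = (1/3)(6.56)(0.741)² = 1.201 kg·m².
The weight acts at the center, a distance L/2 = 0.3705 m from the pivot; τ = Mg(L/2) = 23.84 N·m.
α = τ/I = 23.84/1.201 = 19.86 rad/s².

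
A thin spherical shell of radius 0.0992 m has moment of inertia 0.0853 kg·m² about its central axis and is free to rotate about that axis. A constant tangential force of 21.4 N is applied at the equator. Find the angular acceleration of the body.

τ = F R = (21.4)(0.0992) = 2.123 N·m.
Newton's second law for rotation, τ = Iα, gives α = τ/I = 2.123/0.08530 = 24.89 rad/s².

α ≈ 24.9 rad/s²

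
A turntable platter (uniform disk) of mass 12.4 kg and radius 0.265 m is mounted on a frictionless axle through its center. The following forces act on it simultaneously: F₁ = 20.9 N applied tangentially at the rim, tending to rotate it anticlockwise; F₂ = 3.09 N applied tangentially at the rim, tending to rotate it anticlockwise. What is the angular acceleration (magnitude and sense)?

I = ½MR² = (1/2)(12.4)(0.265)² = 0.4354 kg·m².
Taking anticlockwise as positive: τ₁ = +(20.9)(0.265) = +5.538 N·m; τ₂ = +(3.09)(0.265) = +0.8188 N·m.
Net torque τ = 6.357 N·m.
α = τ/I = 6.357/0.4354 = 14.60 rad/s².

α ≈ 14.6 rad/s², anticlockwise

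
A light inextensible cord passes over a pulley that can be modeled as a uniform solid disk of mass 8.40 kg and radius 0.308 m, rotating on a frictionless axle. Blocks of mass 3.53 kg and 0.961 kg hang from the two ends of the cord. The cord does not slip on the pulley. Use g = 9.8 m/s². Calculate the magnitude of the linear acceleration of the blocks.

a ≈ 2.90 m/s²

I = ½MR² = (1/2)(8.40)(0.308)² = 0.3984 kg·m².
Heavier block: m₁g − T₁ = m₁a. Lighter block: T₂ − m₂g = m₂a.
Pulley: (T₁ − T₂)R = Iα = I(a/R), so T₁ − T₂ = (I/R²)a = (1/2)M_p a = 4.200·a.
Adding the three: (m₁ − m₂)g = (m₁ + m₂ + 4.200)a, so a = (3.53 − 0.961)(9.8)/(3.53 + 0.961 + 4.200) = 2.897 m/s².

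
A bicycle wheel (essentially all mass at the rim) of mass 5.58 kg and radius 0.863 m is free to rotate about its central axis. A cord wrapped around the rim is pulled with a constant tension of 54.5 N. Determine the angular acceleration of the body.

I = MR² = (5.58)(0.863)² = 4.156 kg·m².
τ = F R = (54.5)(0.863) = 47.03 N·m.
Newton's second law for rotation, τ = Iα, gives α = τ/I = 47.03/4.156 = 11.32 rad/s².

α ≈ 11.3 rad/s²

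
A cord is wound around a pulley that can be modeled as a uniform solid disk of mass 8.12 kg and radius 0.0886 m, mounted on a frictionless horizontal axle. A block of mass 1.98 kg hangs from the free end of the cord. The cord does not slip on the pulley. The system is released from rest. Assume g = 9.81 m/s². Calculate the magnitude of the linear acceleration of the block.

I = ½MR² = (1/2)(8.12)(0.0886)² = 0.03187 kg·m².
Block: mg − T = ma. Pulley: TR = Iα. No-slip: a = αR, so T = (I/R²)a = 4.060·a.
Then mg = (m + 4.060)a, so a = (1.98)(9.81)/(1.98 + 4.060) = 3.216 m/s².

a ≈ 3.22 m/s²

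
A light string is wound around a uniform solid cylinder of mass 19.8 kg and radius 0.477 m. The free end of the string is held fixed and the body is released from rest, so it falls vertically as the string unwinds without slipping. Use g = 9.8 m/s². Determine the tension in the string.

T ≈ 64.7 N

Translation: Mg − T = Ma. Rotation about the center: TR = Iα with I = ½MR².
With a = αR: T = (I/R²)a = (1/2)M a, so Mg = (1 + 0.5000)Ma.
a = g/(1 + 0.5000) = 9.8/1.500 = 6.533 m/s².
T = 0.5000·M·a = (0.5000)(19.8)(6.533) = 64.68 N.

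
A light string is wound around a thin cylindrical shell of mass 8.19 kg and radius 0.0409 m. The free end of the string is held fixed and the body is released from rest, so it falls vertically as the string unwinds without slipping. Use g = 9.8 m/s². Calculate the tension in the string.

T ≈ 40.1 N

Translation: Mg − T = Ma. Rotation about the center: TR = Iα with I = MR².
With a = αR: T = (I/R²)a = M a, so Mg = (1 + 1.000)Ma.
a = g/(1 + 1.000) = 9.8/2.000 = 4.900 m/s².
T = 1.000·M·a = (1.000)(8.19)(4.900) = 40.13 N.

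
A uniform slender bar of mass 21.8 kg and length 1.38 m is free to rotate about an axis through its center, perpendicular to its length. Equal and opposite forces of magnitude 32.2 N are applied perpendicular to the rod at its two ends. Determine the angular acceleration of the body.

I = (1/12)ML² = (1/12)(21.8)(1.38)² = 3.460 kg·m².
The couple gives τ = F·(L/2) + F·(L/2) = F L = (32.2)(1.38) = 44.44 N·m.
From τ = Iα: α = 44.44/3.460 = 12.84 rad/s².

α ≈ 12.8 rad/s²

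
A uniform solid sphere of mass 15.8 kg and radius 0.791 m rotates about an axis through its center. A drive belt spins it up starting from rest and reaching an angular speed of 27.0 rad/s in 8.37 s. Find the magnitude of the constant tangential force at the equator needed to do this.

F ≈ 16.1 N

I = (2/5)MR² = (2/5)(15.8)(0.791)² = 3.954 kg·m².
α = Δω/Δt = (27.0 − 0)/8.37 = 3.226 rad/s².
The required torque is τ = Iα = (3.954)(3.226) = 12.76 N·m.
A tangential force at the equator gives τ = FR, so F = τ/R = 12.76/0.791 = 16.13 N.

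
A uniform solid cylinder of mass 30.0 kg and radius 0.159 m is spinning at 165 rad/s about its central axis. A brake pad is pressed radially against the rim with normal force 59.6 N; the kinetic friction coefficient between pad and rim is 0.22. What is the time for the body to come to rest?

I = ½MR² = (1/2)(30.0)(0.159)² = 0.3792 kg·m².
Friction force f = μN = (0.22)(59.6) = 13.11 N at the rim; torque magnitude τ = fR = 2.085 N·m, opposing ω.
|α| = τ/I = 2.085/0.3792 = 5.498 rad/s² (deceleration).
0 = ω₀ − |α|t ⇒ t = ω₀/|α| = 165/5.498 = 30.01 s.

t ≈ 30.0 s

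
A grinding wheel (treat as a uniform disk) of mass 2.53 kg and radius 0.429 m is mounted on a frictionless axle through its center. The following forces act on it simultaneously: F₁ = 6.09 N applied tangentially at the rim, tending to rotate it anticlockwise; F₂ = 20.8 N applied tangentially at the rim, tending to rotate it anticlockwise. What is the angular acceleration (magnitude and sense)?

α ≈ 49.5 rad/s², anticlockwise

I = ½MR² = (1/2)(2.53)(0.429)² = 0.2328 kg·m².
Taking anticlockwise as positive: τ₁ = +(6.09)(0.429) = +2.613 N·m; τ₂ = +(20.8)(0.429) = +8.923 N·m.
Net torque τ = 11.54 N·m.
α = τ/I = 11.54/0.2328 = 49.55 rad/s².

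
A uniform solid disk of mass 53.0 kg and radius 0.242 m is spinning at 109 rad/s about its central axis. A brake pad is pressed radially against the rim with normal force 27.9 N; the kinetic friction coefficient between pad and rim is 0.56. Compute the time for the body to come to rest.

I = ½MR² = (1/2)(53.0)(0.242)² = 1.552 kg·m².
Friction force f = μN = (0.56)(27.9) = 15.62 N at the rim; torque magnitude τ = fR = 3.781 N·m, opposing ω.
|α| = τ/I = 3.781/1.552 = 2.436 rad/s² (deceleration).
0 = ω₀ − |α|t ⇒ t = ω₀/|α| = 109/2.436 = 44.74 s.

t ≈ 44.7 s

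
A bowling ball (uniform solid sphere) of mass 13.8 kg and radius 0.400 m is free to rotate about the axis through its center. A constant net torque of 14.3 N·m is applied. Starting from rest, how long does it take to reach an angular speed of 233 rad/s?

I = (2/5)MR² = (2/5)(13.8)(0.400)² = 0.8832 kg·m².
α = τ/I = 14.3/0.8832 = 16.19 rad/s².
ω = αt ⇒ t = ω/α = 233/16.19 = 14.39 s.

t ≈ 14.4 s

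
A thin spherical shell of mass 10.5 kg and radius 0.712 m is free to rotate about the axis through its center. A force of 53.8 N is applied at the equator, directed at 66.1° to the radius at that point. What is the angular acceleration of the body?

α ≈ 9.87 rad/s²

I = (2/3)MR² = (2/3)(10.5)(0.712)² = 3.549 kg·m².
Only the tangential component produces torque: τ = F R sinθ = (53.8)(0.712) sin 66.1° = 35.02 N·m.
Newton's second law for rotation, τ = Iα, gives α = τ/I = 35.02/3.549 = 9.869 rad/s².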